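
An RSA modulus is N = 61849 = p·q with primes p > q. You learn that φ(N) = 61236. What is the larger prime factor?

φ(n) = (p−1)(q−1) = n − (p+q) + 1, so p + q = 61849 − 61236 + 1 = 614.
p and q are the roots of t² − 614t + 61849 = 0.
Discriminant: 614² − 4·61849 = 376996 − 247396 = 129600; √129600 = 360.
q = (614 − 360)/2 = 127, p = (614 + 360)/2 = 487.
Check: 127 · 487 = 61849.

487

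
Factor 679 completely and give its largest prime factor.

679 = 7 · 97
97 is prime.
So 679 = 7 · 97; the largest prime factor is 97.

97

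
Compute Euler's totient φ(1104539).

Factor: 1104539 = 59 · 97 · 193.
φ(1104539) = (59−1) · (97−1) · (193−1) = 58 · 96 · 192 = 1069056.

1069056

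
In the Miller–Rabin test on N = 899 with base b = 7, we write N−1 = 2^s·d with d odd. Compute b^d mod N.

899 − 1 = 898 = 2^1 · 449, so d = 449.
7^1 ≡ 7 (mod 899)
7^2 ≡ 7^2 = 49 ≡ 49 (mod 899)
7^4 ≡ 49^2 = 2401 ≡ 603 (mod 899)
7^8 ≡ 603^2 = 363609 ≡ 413 (mod 899)
7^16 ≡ 413^2 = 170569 ≡ 658 (mod 899)
7^32 ≡ 658^2 = 432964 ≡ 545 (mod 899)
7^64 ≡ 545^2 = 297025 ≡ 355 (mod 899)
7^128 ≡ 355^2 = 126025 ≡ 165 (mod 899)
7^256 ≡ 165^2 = 27225 ≡ 255 (mod 899)
449 = 256 + 128 + 64 + 1 in binary powers of 2.
So 7^449 ≡ 255 · 165 · 355 · 7 ≡ 877 (mod 899).
Squaring chain: 877; never reaches −1, so base 7 is a Miller–Rabin witness that 899 is composite.

877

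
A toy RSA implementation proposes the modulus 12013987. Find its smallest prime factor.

53

12013987 is odd.
Digit sum 31, not divisible by 3.
Ends in 7: not divisible by 5.
7: 12013987 = 7·1716283 + 6
11: 12013987 = 11·1092180 + 7
13: 12013987 = 13·924152 + 11
17: 12013987 = 17·706705 + 2
19: 12013987 = 19·632315 + 2
23: 12013987 = 23·522347 + 6
29: 12013987 = 29·414275 + 12
31: 12013987 = 31·387547 + 30
37: 12013987 = 37·324702 + 13
41: 12013987 = 41·293024 + 3
43: 12013987 = 43·279395 + 2
47: 12013987 = 47·255616 + 35
53: 12013987 = 53·226679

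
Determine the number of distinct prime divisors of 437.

437 = 19 · 23
437 = 19 · 23, which has 2 distinct prime factors.

2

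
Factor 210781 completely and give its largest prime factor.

97

210781 = 41 · 5141
5141 = 53 · 97
97 is prime.
So 210781 = 41 · 53 · 97; the largest prime factor is 97.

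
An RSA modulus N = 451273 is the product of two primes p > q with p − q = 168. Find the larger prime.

761

Since p = q + 168, we have 451273 = q(q + 168), so q² + 168q − 451273 = 0.
Discriminant: 168² + 4·451273 = 28224 + 1805092 = 1833316; √1833316 = 1354.
q = (−168 + 1354)/2 = 593, and p = q + 168 = 761.
Check: 593 · 761 = 451273.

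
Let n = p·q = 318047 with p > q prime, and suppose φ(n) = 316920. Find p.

φ(n) = (p−1)(q−1) = n − (p+q) + 1, so p + q = 318047 − 316920 + 1 = 1128.
p and q are the roots of t² − 1128t + 318047 = 0.
Discriminant: 1128² − 4·318047 = 1272384 − 1272188 = 196; √196 = 14.
q = (1128 − 14)/2 = 557, p = (1128 + 14)/2 = 571.
Check: 557 · 571 = 318047.

571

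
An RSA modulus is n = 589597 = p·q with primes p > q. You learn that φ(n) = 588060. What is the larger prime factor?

φ(n) = (p−1)(q−1) = n − (p+q) + 1, so p + q = 589597 − 588060 + 1 = 1538.
p and q are the roots of t² − 1538t + 589597 = 0.
Discriminant: 1538² − 4·589597 = 2365444 − 2358388 = 7056; √7056 = 84.
q = (1538 − 84)/2 = 727, p = (1538 + 84)/2 = 811.
Check: 727 · 811 = 589597.

811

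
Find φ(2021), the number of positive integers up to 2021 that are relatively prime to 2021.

Factor: 2021 = 43 · 47.
φ(2021) = (43−1) · (47−1) = 42 · 46 = 1932.

1932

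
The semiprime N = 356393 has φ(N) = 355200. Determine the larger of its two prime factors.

601

φ(n) = (p−1)(q−1) = n − (p+q) + 1, so p + q = 356393 − 355200 + 1 = 1194.
p and q are the roots of t² − 1194t + 356393 = 0.
Discriminant: 1194² − 4·356393 = 1425636 − 1425572 = 64; √64 = 8.
q = (1194 − 8)/2 = 593, p = (1194 + 8)/2 = 601.
Check: 593 · 601 = 356393.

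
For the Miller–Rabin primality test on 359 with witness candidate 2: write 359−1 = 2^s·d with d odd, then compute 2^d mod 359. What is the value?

1

359 − 1 = 358 = 2^1 · 179, so d = 179.
2^1 ≡ 2 (mod 359)
2^2 ≡ 2^2 = 4 ≡ 4 (mod 359)
2^4 ≡ 4^2 = 16 ≡ 16 (mod 359)
2^8 ≡ 16^2 = 256 ≡ 256 (mod 359)
2^16 ≡ 256^2 = 65536 ≡ 198 (mod 359)
2^32 ≡ 198^2 = 39204 ≡ 73 (mod 359)
2^64 ≡ 73^2 = 5329 ≡ 303 (mod 359)
2^128 ≡ 303^2 = 91809 ≡ 264 (mod 359)
179 = 128 + 32 + 16 + 2 + 1 in binary powers of 2.
So 2^179 ≡ 264 · 73 · 198 · 4 · 2 ≡ 1 (mod 359).
Since 2^d ≡ 1 (mod 359), base 2 does not prove 359 composite.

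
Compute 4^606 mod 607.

4^1 ≡ 4 (mod 607)
4^2 ≡ 4^2 = 16 ≡ 16 (mod 607)
4^4 ≡ 16^2 = 256 ≡ 256 (mod 607)
4^8 ≡ 256^2 = 65536 ≡ 587 (mod 607)
4^16 ≡ 587^2 = 344569 ≡ 400 (mod 607)
4^32 ≡ 400^2 = 160000 ≡ 359 (mod 607)
4^64 ≡ 359^2 = 128881 ≡ 197 (mod 607)
4^128 ≡ 197^2 = 38809 ≡ 568 (mod 607)
4^256 ≡ 568^2 = 322624 ≡ 307 (mod 607)
4^512 ≡ 307^2 = 94249 ≡ 164 (mod 607)
606 = 512 + 64 + 16 + 8 + 4 + 2 in binary powers of 2.
So 4^606 ≡ 164 · 197 · 400 · 587 · 256 · 16 ≡ 1 (mod 607).
Since the result is 1, base 4 gives no evidence that 607 is composite.

1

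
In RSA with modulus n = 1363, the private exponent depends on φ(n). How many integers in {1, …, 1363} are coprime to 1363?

1288

Factor: 1363 = 29 · 47.
φ(1363) = (29−1) · (47−1) = 28 · 46 = 1288.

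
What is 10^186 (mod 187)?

10^1 ≡ 10 (mod 187)
10^2 ≡ 10^2 = 100 ≡ 100 (mod 187)
10^4 ≡ 100^2 = 10000 ≡ 89 (mod 187)
10^8 ≡ 89^2 = 7921 ≡ 67 (mod 187)
10^16 ≡ 67^2 = 4489 ≡ 1 (mod 187)
10^32 ≡ 1^2 = 1 ≡ 1 (mod 187)
10^64 ≡ 1^2 = 1 ≡ 1 (mod 187)
10^128 ≡ 1^2 = 1 ≡ 1 (mod 187)
186 = 128 + 32 + 16 + 8 + 2 in binary powers of 2.
So 10^186 ≡ 1 · 1 · 1 · 67 · 100 ≡ 155 (mod 187).
Since 155 ≠ 1, base 10 is a Fermat witness: 187 is composite.

155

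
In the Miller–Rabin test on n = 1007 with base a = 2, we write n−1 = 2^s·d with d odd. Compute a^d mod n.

1007 − 1 = 1006 = 2^1 · 503, so d = 503.
2^1 ≡ 2 (mod 1007)
2^2 ≡ 2^2 = 4 ≡ 4 (mod 1007)
2^4 ≡ 4^2 = 16 ≡ 16 (mod 1007)
2^8 ≡ 16^2 = 256 ≡ 256 (mod 1007)
2^16 ≡ 256^2 = 65536 ≡ 81 (mod 1007)
2^32 ≡ 81^2 = 6561 ≡ 519 (mod 1007)
2^64 ≡ 519^2 = 269361 ≡ 492 (mod 1007)
2^128 ≡ 492^2 = 242064 ≡ 384 (mod 1007)
2^256 ≡ 384^2 = 147456 ≡ 434 (mod 1007)
503 = 256 + 128 + 64 + 32 + 16 + 4 + 2 + 1 in binary powers of 2.
So 2^503 ≡ 434 · 384 · 492 · 519 · 81 · 16 · 4 · 2 ≡ 124 (mod 1007).
Squaring chain: 124; never reaches −1, so base 2 is a Miller–Rabin witness that 1007 is composite.

124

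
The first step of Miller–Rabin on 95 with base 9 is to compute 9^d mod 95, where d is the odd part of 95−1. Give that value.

95 − 1 = 94 = 2^1 · 47, so d = 47.
9^1 ≡ 9 (mod 95)
9^2 ≡ 9^2 = 81 ≡ 81 (mod 95)
9^4 ≡ 81^2 = 6561 ≡ 6 (mod 95)
9^8 ≡ 6^2 = 36 ≡ 36 (mod 95)
9^16 ≡ 36^2 = 1296 ≡ 61 (mod 95)
9^32 ≡ 61^2 = 3721 ≡ 16 (mod 95)
47 = 32 + 8 + 4 + 2 + 1 in binary powers of 2.
So 9^47 ≡ 16 · 36 · 6 · 81 · 9 ≡ 24 (mod 95).
Squaring chain: 24; never reaches −1, so base 9 is a Miller–Rabin witness that 95 is composite.

24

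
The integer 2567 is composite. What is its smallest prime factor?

17

2567 is odd.
Digit sum 20, not divisible by 3.
Ends in 7: not divisible by 5.
7: 2567 = 7·366 + 5
11: 2567 = 11·233 + 4
13: 2567 = 13·197 + 6
17: 2567 = 17·151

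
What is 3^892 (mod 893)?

3^1 ≡ 3 (mod 893)
3^2 ≡ 3^2 = 9 ≡ 9 (mod 893)
3^4 ≡ 9^2 = 81 ≡ 81 (mod 893)
3^8 ≡ 81^2 = 6561 ≡ 310 (mod 893)
3^16 ≡ 310^2 = 96100 ≡ 549 (mod 893)
3^32 ≡ 549^2 = 301401 ≡ 460 (mod 893)
3^64 ≡ 460^2 = 211600 ≡ 852 (mod 893)
3^128 ≡ 852^2 = 725904 ≡ 788 (mod 893)
3^256 ≡ 788^2 = 620944 ≡ 309 (mod 893)
3^512 ≡ 309^2 = 95481 ≡ 823 (mod 893)
892 = 512 + 256 + 64 + 32 + 16 + 8 + 4 in binary powers of 2.
So 3^892 ≡ 823 · 309 · 852 · 460 · 549 · 310 · 81 ≡ 852 (mod 893).
Since 852 ≠ 1, base 3 is a Fermat witness: 893 is composite.

852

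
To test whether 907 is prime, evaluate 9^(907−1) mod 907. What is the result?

9^1 ≡ 9 (mod 907)
9^2 ≡ 9^2 = 81 ≡ 81 (mod 907)
9^4 ≡ 81^2 = 6561 ≡ 212 (mod 907)
9^8 ≡ 212^2 = 44944 ≡ 501 (mod 907)
9^16 ≡ 501^2 = 251001 ≡ 669 (mod 907)
9^32 ≡ 669^2 = 447561 ≡ 410 (mod 907)
9^64 ≡ 410^2 = 168100 ≡ 305 (mod 907)
9^128 ≡ 305^2 = 93025 ≡ 511 (mod 907)
9^256 ≡ 511^2 = 261121 ≡ 812 (mod 907)
9^512 ≡ 812^2 = 659344 ≡ 862 (mod 907)
906 = 512 + 256 + 128 + 8 + 2 in binary powers of 2.
So 9^906 ≡ 862 · 812 · 511 · 501 · 81 ≡ 1 (mod 907).
Since the result is 1, base 9 gives no evidence that 907 is composite.

1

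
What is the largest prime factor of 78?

13

78 = 2 · 39
39 = 3 · 13
13 is prime.
So 78 = 2 · 3 · 13; the largest prime factor is 13.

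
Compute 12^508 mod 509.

1

12^1 ≡ 12 (mod 509)
12^2 ≡ 12^2 = 144 ≡ 144 (mod 509)
12^4 ≡ 144^2 = 20736 ≡ 376 (mod 509)
12^8 ≡ 376^2 = 141376 ≡ 383 (mod 509)
12^16 ≡ 383^2 = 146689 ≡ 97 (mod 509)
12^32 ≡ 97^2 = 9409 ≡ 247 (mod 509)
12^64 ≡ 247^2 = 61009 ≡ 438 (mod 509)
12^128 ≡ 438^2 = 191844 ≡ 460 (mod 509)
12^256 ≡ 460^2 = 211600 ≡ 365 (mod 509)
508 = 256 + 128 + 64 + 32 + 16 + 8 + 4 in binary powers of 2.
So 12^508 ≡ 365 · 460 · 438 · 247 · 97 · 383 · 376 ≡ 1 (mod 509).
Since the result is 1, base 12 gives no evidence that 509 is composite.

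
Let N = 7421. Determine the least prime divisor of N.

41

7421 is odd.
Digit sum 14, not divisible by 3.
Ends in 1: not divisible by 5.
7: 7421 = 7·1060 + 1
11: 7421 = 11·674 + 7
13: 7421 = 13·570 + 11
17: 7421 = 17·436 + 9
19: 7421 = 19·390 + 11
23: 7421 = 23·322 + 15
29: 7421 = 29·255 + 26
31: 7421 = 31·239 + 12
37: 7421 = 37·200 + 21
41: 7421 = 41·181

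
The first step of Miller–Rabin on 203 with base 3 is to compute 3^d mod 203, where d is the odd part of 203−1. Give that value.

89

203 − 1 = 202 = 2^1 · 101, so d = 101.
3^1 ≡ 3 (mod 203)
3^2 ≡ 3^2 = 9 ≡ 9 (mod 203)
3^4 ≡ 9^2 = 81 ≡ 81 (mod 203)
3^8 ≡ 81^2 = 6561 ≡ 65 (mod 203)
3^16 ≡ 65^2 = 4225 ≡ 165 (mod 203)
3^32 ≡ 165^2 = 27225 ≡ 23 (mod 203)
3^64 ≡ 23^2 = 529 ≡ 123 (mod 203)
101 = 64 + 32 + 4 + 1 in binary powers of 2.
So 3^101 ≡ 123 · 23 · 81 · 3 ≡ 89 (mod 203).
Squaring chain: 89; never reaches −1, so base 3 is a Miller–Rabin witness that 203 is composite.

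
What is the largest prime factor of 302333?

89

302333 = 43 · 7031
7031 = 79 · 89
89 is prime.
So 302333 = 43 · 79 · 89; the largest prime factor is 89.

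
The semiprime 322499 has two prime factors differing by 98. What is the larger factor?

619

Since p = q + 98, we have 322499 = q(q + 98), so q² + 98q − 322499 = 0.
Discriminant: 98² + 4·322499 = 9604 + 1289996 = 1299600; √1299600 = 1140.
q = (−98 + 1140)/2 = 521, and p = q + 98 = 619.
Check: 521 · 619 = 322499.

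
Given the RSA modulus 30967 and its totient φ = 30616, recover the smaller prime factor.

173

φ(n) = (p−1)(q−1) = n − (p+q) + 1, so p + q = 30967 − 30616 + 1 = 352.
p and q are the roots of t² − 352t + 30967 = 0.
Discriminant: 352² − 4·30967 = 123904 − 123868 = 36; √36 = 6.
q = (352 − 6)/2 = 173, p = (352 + 6)/2 = 179.
Check: 173 · 179 = 30967.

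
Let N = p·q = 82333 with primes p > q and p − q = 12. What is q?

281

Since p = q + 12, we have 82333 = q(q + 12), so q² + 12q − 82333 = 0.
Discriminant: 12² + 4·82333 = 144 + 329332 = 329476; √329476 = 574.
q = (−12 + 574)/2 = 281, and p = q + 12 = 293.
Check: 281 · 293 = 82333.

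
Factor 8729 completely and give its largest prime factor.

8729 = 7 · 1247
1247 = 29 · 43
43 is prime.
So 8729 = 7 · 29 · 43; the largest prime factor is 43.

43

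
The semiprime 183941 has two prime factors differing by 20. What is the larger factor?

Since p = q + 20, we have 183941 = q(q + 20), so q² + 20q − 183941 = 0.
Discriminant: 20² + 4·183941 = 400 + 735764 = 736164; √736164 = 858.
q = (−20 + 858)/2 = 419, and p = q + 20 = 439.
Check: 419 · 439 = 183941.

439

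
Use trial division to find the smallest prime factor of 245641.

11

245641 is odd.
Digit sum 22, not divisible by 3.
Ends in 1: not divisible by 5.
7: 245641 = 7·35091 + 4
11: 245641 = 11·22331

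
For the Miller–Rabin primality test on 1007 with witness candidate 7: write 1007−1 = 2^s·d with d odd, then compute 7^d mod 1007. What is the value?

1007 − 1 = 1006 = 2^1 · 503, so d = 503.
7^1 ≡ 7 (mod 1007)
7^2 ≡ 7^2 = 49 ≡ 49 (mod 1007)
7^4 ≡ 49^2 = 2401 ≡ 387 (mod 1007)
7^8 ≡ 387^2 = 149769 ≡ 733 (mod 1007)
7^16 ≡ 733^2 = 537289 ≡ 558 (mod 1007)
7^32 ≡ 558^2 = 311364 ≡ 201 (mod 1007)
7^64 ≡ 201^2 = 40401 ≡ 121 (mod 1007)
7^128 ≡ 121^2 = 14641 ≡ 543 (mod 1007)
7^256 ≡ 543^2 = 294849 ≡ 805 (mod 1007)
503 = 256 + 128 + 64 + 32 + 16 + 4 + 2 + 1 in binary powers of 2.
So 7^503 ≡ 805 · 543 · 121 · 201 · 558 · 387 · 49 · 7 ≡ 467 (mod 1007).
Squaring chain: 467; never reaches −1, so base 7 is a Miller–Rabin witness that 1007 is composite.

467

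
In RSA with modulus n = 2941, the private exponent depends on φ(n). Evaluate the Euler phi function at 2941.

2752

Factor: 2941 = 17 · 173.
φ(2941) = (17−1) · (173−1) = 16 · 172 = 2752.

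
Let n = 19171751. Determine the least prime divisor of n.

19171751 is odd.
Digit sum 32, not divisible by 3.
Ends in 1: not divisible by 5.
7: 19171751 = 7·2738821 + 4
11: 19171751 = 11·1742886 + 5
13: 19171751 = 13·1474750 + 1
17: 19171751 = 17·1127750 + 1
19: 19171751 = 19·1009039 + 10
23: 19171751 = 23·833554 + 9
29: 19171751 = 29·661094 + 25
31: 19171751 = 31·618443 + 18
37: 19171751 = 37·518155 + 16
41: 19171751 = 41·467603 + 28
43: 19171751 = 43·445854 + 29
47: 19171751 = 47·407909 + 28
53: 19171751 = 53·361731 + 8
59: 19171751 = 59·324944 + 55
61: 19171751 = 61·314291

61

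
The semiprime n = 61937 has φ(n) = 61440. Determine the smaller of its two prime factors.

241

φ(n) = (p−1)(q−1) = n − (p+q) + 1, so p + q = 61937 − 61440 + 1 = 498.
p and q are the roots of t² − 498t + 61937 = 0.
Discriminant: 498² − 4·61937 = 248004 − 247748 = 256; √256 = 16.
q = (498 − 16)/2 = 241, p = (498 + 16)/2 = 257.
Check: 241 · 257 = 61937.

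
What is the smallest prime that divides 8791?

59

8791 is odd.
Digit sum 25, not divisible by 3.
Ends in 1: not divisible by 5.
7: 8791 = 7·1255 + 6
11: 8791 = 11·799 + 2
13: 8791 = 13·676 + 3
17: 8791 = 17·517 + 2
19: 8791 = 19·462 + 13
23: 8791 = 23·382 + 5
29: 8791 = 29·303 + 4
31: 8791 = 31·283 + 18
37: 8791 = 37·237 + 22
41: 8791 = 41·214 + 17
43: 8791 = 43·204 + 19
47: 8791 = 47·187 + 2
53: 8791 = 53·165 + 46
59: 8791 = 59·149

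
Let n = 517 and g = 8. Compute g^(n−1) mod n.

410

8^1 ≡ 8 (mod 517)
8^2 ≡ 8^2 = 64 ≡ 64 (mod 517)
8^4 ≡ 64^2 = 4096 ≡ 477 (mod 517)
8^8 ≡ 477^2 = 227529 ≡ 49 (mod 517)
8^16 ≡ 49^2 = 2401 ≡ 333 (mod 517)
8^32 ≡ 333^2 = 110889 ≡ 251 (mod 517)
8^64 ≡ 251^2 = 63001 ≡ 444 (mod 517)
8^128 ≡ 444^2 = 197136 ≡ 159 (mod 517)
8^256 ≡ 159^2 = 25281 ≡ 465 (mod 517)
8^512 ≡ 465^2 = 216225 ≡ 119 (mod 517)
516 = 512 + 4 in binary powers of 2.
So 8^516 ≡ 119 · 477 ≡ 410 (mod 517).
Since 410 ≠ 1, base 8 is a Fermat witness: 517 is composite.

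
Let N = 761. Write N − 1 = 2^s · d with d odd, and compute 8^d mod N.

761 − 1 = 760 = 2^3 · 95, so d = 95.
8^1 ≡ 8 (mod 761)
8^2 ≡ 8^2 = 64 ≡ 64 (mod 761)
8^4 ≡ 64^2 = 4096 ≡ 291 (mod 761)
8^8 ≡ 291^2 = 84681 ≡ 210 (mod 761)
8^16 ≡ 210^2 = 44100 ≡ 723 (mod 761)
8^32 ≡ 723^2 = 522729 ≡ 683 (mod 761)
8^64 ≡ 683^2 = 466489 ≡ 757 (mod 761)
95 = 64 + 16 + 8 + 4 + 2 + 1 in binary powers of 2.
So 8^95 ≡ 757 · 723 · 210 · 291 · 64 · 8 ≡ 39 (mod 761).
Squaring chain: 39 → 760 → 1; reaches −1, so base 8 does not prove 761 composite.

39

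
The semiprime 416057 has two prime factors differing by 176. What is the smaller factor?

563

Since p = q + 176, we have 416057 = q(q + 176), so q² + 176q − 416057 = 0.
Discriminant: 176² + 4·416057 = 30976 + 1664228 = 1695204; √1695204 = 1302.
q = (−176 + 1302)/2 = 563, and p = q + 176 = 739.
Check: 563 · 739 = 416057.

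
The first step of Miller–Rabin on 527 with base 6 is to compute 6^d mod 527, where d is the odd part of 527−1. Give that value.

527 − 1 = 526 = 2^1 · 263, so d = 263.
6^1 ≡ 6 (mod 527)
6^2 ≡ 6^2 = 36 ≡ 36 (mod 527)
6^4 ≡ 36^2 = 1296 ≡ 242 (mod 527)
6^8 ≡ 242^2 = 58564 ≡ 67 (mod 527)
6^16 ≡ 67^2 = 4489 ≡ 273 (mod 527)
6^32 ≡ 273^2 = 74529 ≡ 222 (mod 527)
6^64 ≡ 222^2 = 49284 ≡ 273 (mod 527)
6^128 ≡ 273^2 = 74529 ≡ 222 (mod 527)
6^256 ≡ 222^2 = 49284 ≡ 273 (mod 527)
263 = 256 + 4 + 2 + 1 in binary powers of 2.
So 6^263 ≡ 273 · 242 · 36 · 6 ≡ 150 (mod 527).
Squaring chain: 150; never reaches −1, so base 6 is a Miller–Rabin witness that 527 is composite.

150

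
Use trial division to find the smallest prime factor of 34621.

89

34621 is odd.
Digit sum 16, not divisible by 3.
Ends in 1: not divisible by 5.
7: 34621 = 7·4945 + 6
11: 34621 = 11·3147 + 4
13: 34621 = 13·2663 + 2
17: 34621 = 17·2036 + 9
19: 34621 = 19·1822 + 3
23: 34621 = 23·1505 + 6
29: 34621 = 29·1193 + 24
31: 34621 = 31·1116 + 25
37: 34621 = 37·935 + 26
41: 34621 = 41·844 + 17
43: 34621 = 43·805 + 6
47: 34621 = 47·736 + 29
53: 34621 = 53·653 + 12
59: 34621 = 59·586 + 47
61: 34621 = 61·567 + 34
67: 34621 = 67·516 + 49
71: 34621 = 71·487 + 44
73: 34621 = 73·474 + 19
79: 34621 = 79·438 + 19
83: 34621 = 83·417 + 10
89: 34621 = 89·389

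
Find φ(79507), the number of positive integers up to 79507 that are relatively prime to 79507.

Factor: 79507 = 43^3.
φ(79507) = 43^2·(43−1) = 77658.

77658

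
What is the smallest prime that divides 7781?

7781 is odd.
Digit sum 23, not divisible by 3.
Ends in 1: not divisible by 5.
7: 7781 = 7·1111 + 4
11: 7781 = 11·707 + 4
13: 7781 = 13·598 + 7
17: 7781 = 17·457 + 12
19: 7781 = 19·409 + 10
23: 7781 = 23·338 + 7
29: 7781 = 29·268 + 9
31: 7781 = 31·251

31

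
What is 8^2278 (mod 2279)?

520

8^1 ≡ 8 (mod 2279)
8^2 ≡ 8^2 = 64 ≡ 64 (mod 2279)
8^4 ≡ 64^2 = 4096 ≡ 1817 (mod 2279)
8^8 ≡ 1817^2 = 3301489 ≡ 1497 (mod 2279)
8^16 ≡ 1497^2 = 2241009 ≡ 752 (mod 2279)
8^32 ≡ 752^2 = 565504 ≡ 312 (mod 2279)
8^64 ≡ 312^2 = 97344 ≡ 1626 (mod 2279)
8^128 ≡ 1626^2 = 2643876 ≡ 236 (mod 2279)
8^256 ≡ 236^2 = 55696 ≡ 1000 (mod 2279)
8^512 ≡ 1000^2 = 1000000 ≡ 1798 (mod 2279)
8^1024 ≡ 1798^2 = 3232804 ≡ 1182 (mod 2279)
8^2048 ≡ 1182^2 = 1397124 ≡ 97 (mod 2279)
2278 = 2048 + 128 + 64 + 32 + 4 + 2 in binary powers of 2.
So 8^2278 ≡ 97 · 236 · 1626 · 312 · 1817 · 64 ≡ 520 (mod 2279).
Since 520 ≠ 1, base 8 is a Fermat witness: 2279 is composite.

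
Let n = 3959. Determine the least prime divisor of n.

37

3959 is odd.
Digit sum 26, not divisible by 3.
Ends in 9: not divisible by 5.
7: 3959 = 7·565 + 4
11: 3959 = 11·359 + 10
13: 3959 = 13·304 + 7
17: 3959 = 17·232 + 15
19: 3959 = 19·208 + 7
23: 3959 = 23·172 + 3
29: 3959 = 29·136 + 15
31: 3959 = 31·127 + 22
37: 3959 = 37·107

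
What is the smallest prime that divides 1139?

1139 is odd.
Digit sum 14, not divisible by 3.
Ends in 9: not divisible by 5.
7: 1139 = 7·162 + 5
11: 1139 = 11·103 + 6
13: 1139 = 13·87 + 8
17: 1139 = 17·67

17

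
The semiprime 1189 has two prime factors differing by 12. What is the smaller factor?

Since p = q + 12, we have 1189 = q(q + 12), so q² + 12q − 1189 = 0.
Discriminant: 12² + 4·1189 = 144 + 4756 = 4900; √4900 = 70.
q = (−12 + 70)/2 = 29, and p = q + 12 = 41.
Check: 29 · 41 = 1189.

29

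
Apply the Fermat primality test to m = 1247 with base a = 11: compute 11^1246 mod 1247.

11^1 ≡ 11 (mod 1247)
11^2 ≡ 11^2 = 121 ≡ 121 (mod 1247)
11^4 ≡ 121^2 = 14641 ≡ 924 (mod 1247)
11^8 ≡ 924^2 = 853776 ≡ 828 (mod 1247)
11^16 ≡ 828^2 = 685584 ≡ 981 (mod 1247)
11^32 ≡ 981^2 = 962361 ≡ 924 (mod 1247)
11^64 ≡ 924^2 = 853776 ≡ 828 (mod 1247)
11^128 ≡ 828^2 = 685584 ≡ 981 (mod 1247)
11^256 ≡ 981^2 = 962361 ≡ 924 (mod 1247)
11^512 ≡ 924^2 = 853776 ≡ 828 (mod 1247)
11^1024 ≡ 828^2 = 685584 ≡ 981 (mod 1247)
1246 = 1024 + 128 + 64 + 16 + 8 + 4 + 2 in binary powers of 2.
So 11^1246 ≡ 981 · 981 · 828 · 981 · 828 · 924 · 121 ≡ 173 (mod 1247).
Since 173 ≠ 1, base 11 is a Fermat witness: 1247 is composite.

173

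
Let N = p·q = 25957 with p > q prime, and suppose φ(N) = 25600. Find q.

101

φ(n) = (p−1)(q−1) = n − (p+q) + 1, so p + q = 25957 − 25600 + 1 = 358.
p and q are the roots of t² − 358t + 25957 = 0.
Discriminant: 358² − 4·25957 = 128164 − 103828 = 24336; √24336 = 156.
q = (358 − 156)/2 = 101, p = (358 + 156)/2 = 257.
Check: 101 · 257 = 25957.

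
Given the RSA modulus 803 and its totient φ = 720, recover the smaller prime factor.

φ(n) = (p−1)(q−1) = n − (p+q) + 1, so p + q = 803 − 720 + 1 = 84.
p and q are the roots of t² − 84t + 803 = 0.
Discriminant: 84² − 4·803 = 7056 − 3212 = 3844; √3844 = 62.
q = (84 − 62)/2 = 11, p = (84 + 62)/2 = 73.
Check: 11 · 73 = 803.

11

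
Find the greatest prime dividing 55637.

59

55637 = 23 · 2419
2419 = 41 · 59
59 is prime.
So 55637 = 23 · 41 · 59; the largest prime factor is 59.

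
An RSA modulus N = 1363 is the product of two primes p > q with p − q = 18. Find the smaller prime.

Since p = q + 18, we have 1363 = q(q + 18), so q² + 18q − 1363 = 0.
Discriminant: 18² + 4·1363 = 324 + 5452 = 5776; √5776 = 76.
q = (−18 + 76)/2 = 29, and p = q + 18 = 47.
Check: 29 · 47 = 1363.

29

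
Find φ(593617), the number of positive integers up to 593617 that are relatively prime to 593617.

555984

Factor: 593617 = 19 · 157 · 199.
φ(593617) = (19−1) · (157−1) · (199−1) = 18 · 156 · 198 = 555984.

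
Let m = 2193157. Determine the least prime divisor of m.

2193157 is odd.
Digit sum 28, not divisible by 3.
Ends in 7: not divisible by 5.
7: 2193157 = 7·313308 + 1
11: 2193157 = 11·199377 + 10
13: 2193157 = 13·168704 + 5
17: 2193157 = 17·129009 + 4
19: 2193157 = 19·115429 + 6
23: 2193157 = 23·95354 + 15
29: 2193157 = 29·75626 + 3
31: 2193157 = 31·70747

31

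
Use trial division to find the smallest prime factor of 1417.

1417 is odd.
Digit sum 13, not divisible by 3.
Ends in 7: not divisible by 5.
7: 1417 = 7·202 + 3
11: 1417 = 11·128 + 9
13: 1417 = 13·109

13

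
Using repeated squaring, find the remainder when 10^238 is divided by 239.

10^1 ≡ 10 (mod 239)
10^2 ≡ 10^2 = 100 ≡ 100 (mod 239)
10^4 ≡ 100^2 = 10000 ≡ 201 (mod 239)
10^8 ≡ 201^2 = 40401 ≡ 10 (mod 239)
10^16 ≡ 10^2 = 100 ≡ 100 (mod 239)
10^32 ≡ 100^2 = 10000 ≡ 201 (mod 239)
10^64 ≡ 201^2 = 40401 ≡ 10 (mod 239)
10^128 ≡ 10^2 = 100 ≡ 100 (mod 239)
238 = 128 + 64 + 32 + 8 + 4 + 2 in binary powers of 2.
So 10^238 ≡ 100 · 10 · 201 · 10 · 201 · 100 ≡ 1 (mod 239).
Since the result is 1, base 10 gives no evidence that 239 is composite.

1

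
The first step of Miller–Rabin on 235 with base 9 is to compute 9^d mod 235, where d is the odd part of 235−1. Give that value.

235 − 1 = 234 = 2^1 · 117, so d = 117.
9^1 ≡ 9 (mod 235)
9^2 ≡ 9^2 = 81 ≡ 81 (mod 235)
9^4 ≡ 81^2 = 6561 ≡ 216 (mod 235)
9^8 ≡ 216^2 = 46656 ≡ 126 (mod 235)
9^16 ≡ 126^2 = 15876 ≡ 131 (mod 235)
9^32 ≡ 131^2 = 17161 ≡ 6 (mod 235)
9^64 ≡ 6^2 = 36 ≡ 36 (mod 235)
117 = 64 + 32 + 16 + 4 + 1 in binary powers of 2.
So 9^117 ≡ 36 · 6 · 131 · 216 · 9 ≡ 34 (mod 235).
Squaring chain: 34; never reaches −1, so base 9 is a Miller–Rabin witness that 235 is composite.

34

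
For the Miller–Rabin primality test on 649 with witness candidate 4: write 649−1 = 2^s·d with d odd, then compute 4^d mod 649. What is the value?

649 − 1 = 648 = 2^3 · 81, so d = 81.
4^1 ≡ 4 (mod 649)
4^2 ≡ 4^2 = 16 ≡ 16 (mod 649)
4^4 ≡ 16^2 = 256 ≡ 256 (mod 649)
4^8 ≡ 256^2 = 65536 ≡ 636 (mod 649)
4^16 ≡ 636^2 = 404496 ≡ 169 (mod 649)
4^32 ≡ 169^2 = 28561 ≡ 5 (mod 649)
4^64 ≡ 5^2 = 25 ≡ 25 (mod 649)
81 = 64 + 16 + 1 in binary powers of 2.
So 4^81 ≡ 25 · 169 · 4 ≡ 26 (mod 649).
Squaring chain: 26 → 27 → 80; never reaches −1, so base 4 is a Miller–Rabin witness that 649 is composite.

26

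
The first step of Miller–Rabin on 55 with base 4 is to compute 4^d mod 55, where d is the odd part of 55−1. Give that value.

49

55 − 1 = 54 = 2^1 · 27, so d = 27.
4^1 ≡ 4 (mod 55)
4^2 ≡ 4^2 = 16 ≡ 16 (mod 55)
4^4 ≡ 16^2 = 256 ≡ 36 (mod 55)
4^8 ≡ 36^2 = 1296 ≡ 31 (mod 55)
4^16 ≡ 31^2 = 961 ≡ 26 (mod 55)
27 = 16 + 8 + 2 + 1 in binary powers of 2.
So 4^27 ≡ 26 · 31 · 16 · 4 ≡ 49 (mod 55).
Squaring chain: 49; never reaches −1, so base 4 is a Miller–Rabin witness that 55 is composite.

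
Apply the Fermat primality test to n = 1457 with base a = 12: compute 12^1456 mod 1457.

12^1 ≡ 12 (mod 1457)
12^2 ≡ 12^2 = 144 ≡ 144 (mod 1457)
12^4 ≡ 144^2 = 20736 ≡ 338 (mod 1457)
12^8 ≡ 338^2 = 114244 ≡ 598 (mod 1457)
12^16 ≡ 598^2 = 357604 ≡ 639 (mod 1457)
12^32 ≡ 639^2 = 408321 ≡ 361 (mod 1457)
12^64 ≡ 361^2 = 130321 ≡ 648 (mod 1457)
12^128 ≡ 648^2 = 419904 ≡ 288 (mod 1457)
12^256 ≡ 288^2 = 82944 ≡ 1352 (mod 1457)
12^512 ≡ 1352^2 = 1827904 ≡ 826 (mod 1457)
12^1024 ≡ 826^2 = 682276 ≡ 400 (mod 1457)
1456 = 1024 + 256 + 128 + 32 + 16 in binary powers of 2.
So 12^1456 ≡ 400 · 1352 · 288 · 361 · 639 ≡ 794 (mod 1457).
Since 794 ≠ 1, base 12 is a Fermat witness: 1457 is composite.

794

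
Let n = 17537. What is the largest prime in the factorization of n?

71

17537 = 13 · 1349
1349 = 19 · 71
71 is prime.
So 17537 = 13 · 19 · 71; the largest prime factor is 71.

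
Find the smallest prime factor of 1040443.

53

1040443 is odd.
Digit sum 16, not divisible by 3.
Ends in 3: not divisible by 5.
7: 1040443 = 7·148634 + 5
11: 1040443 = 11·94585 + 8
13: 1040443 = 13·80034 + 1
17: 1040443 = 17·61202 + 9
19: 1040443 = 19·54760 + 3
23: 1040443 = 23·45236 + 15
29: 1040443 = 29·35877 + 10
31: 1040443 = 31·33562 + 21
37: 1040443 = 37·28120 + 3
41: 1040443 = 41·25376 + 27
43: 1040443 = 43·24196 + 15
47: 1040443 = 47·22137 + 4
53: 1040443 = 53·19631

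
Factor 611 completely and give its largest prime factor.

611 = 13 · 47
47 is prime.
So 611 = 13 · 47; the largest prime factor is 47.

47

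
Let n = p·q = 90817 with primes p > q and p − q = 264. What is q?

Since p = q + 264, we have 90817 = q(q + 264), so q² + 264q − 90817 = 0.
Discriminant: 264² + 4·90817 = 69696 + 363268 = 432964; √432964 = 658.
q = (−264 + 658)/2 = 197, and p = q + 264 = 461.
Check: 197 · 461 = 90817.

197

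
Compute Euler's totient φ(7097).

Factor: 7097 = 47 · 151.
φ(7097) = (47−1) · (151−1) = 46 · 150 = 6900.

6900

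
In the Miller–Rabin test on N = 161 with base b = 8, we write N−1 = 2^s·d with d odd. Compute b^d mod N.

85

161 − 1 = 160 = 2^5 · 5, so d = 5.
8^1 ≡ 8 (mod 161)
8^2 ≡ 8^2 = 64 ≡ 64 (mod 161)
8^4 ≡ 64^2 = 4096 ≡ 71 (mod 161)
5 = 4 + 1 in binary powers of 2.
So 8^5 ≡ 71 · 8 ≡ 85 (mod 161).
Squaring chain: 85 → 141 → 78 → 127 → 29; never reaches −1, so base 8 is a Miller–Rabin witness that 161 is composite.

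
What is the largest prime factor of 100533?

47

100533 = 3 · 33511
33511 = 23 · 1457
1457 = 31 · 47
47 is prime.
So 100533 = 3 · 23 · 31 · 47; the largest prime factor is 47.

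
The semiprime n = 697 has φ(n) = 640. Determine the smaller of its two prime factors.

17

φ(n) = (p−1)(q−1) = n − (p+q) + 1, so p + q = 697 − 640 + 1 = 58.
p and q are the roots of t² − 58t + 697 = 0.
Discriminant: 58² − 4·697 = 3364 − 2788 = 576; √576 = 24.
q = (58 − 24)/2 = 17, p = (58 + 24)/2 = 41.
Check: 17 · 41 = 697.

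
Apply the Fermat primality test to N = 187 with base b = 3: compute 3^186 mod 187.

3^1 ≡ 3 (mod 187)
3^2 ≡ 3^2 = 9 ≡ 9 (mod 187)
3^4 ≡ 9^2 = 81 ≡ 81 (mod 187)
3^8 ≡ 81^2 = 6561 ≡ 16 (mod 187)
3^16 ≡ 16^2 = 256 ≡ 69 (mod 187)
3^32 ≡ 69^2 = 4761 ≡ 86 (mod 187)
3^64 ≡ 86^2 = 7396 ≡ 103 (mod 187)
3^128 ≡ 103^2 = 10609 ≡ 137 (mod 187)
186 = 128 + 32 + 16 + 8 + 2 in binary powers of 2.
So 3^186 ≡ 137 · 86 · 69 · 16 · 9 ≡ 25 (mod 187).
Since 25 ≠ 1, base 3 is a Fermat witness: 187 is composite.

25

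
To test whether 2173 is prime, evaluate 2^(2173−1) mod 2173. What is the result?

2^1 ≡ 2 (mod 2173)
2^2 ≡ 2^2 = 4 ≡ 4 (mod 2173)
2^4 ≡ 4^2 = 16 ≡ 16 (mod 2173)
2^8 ≡ 16^2 = 256 ≡ 256 (mod 2173)
2^16 ≡ 256^2 = 65536 ≡ 346 (mod 2173)
2^32 ≡ 346^2 = 119716 ≡ 201 (mod 2173)
2^64 ≡ 201^2 = 40401 ≡ 1287 (mod 2173)
2^128 ≡ 1287^2 = 1656369 ≡ 543 (mod 2173)
2^256 ≡ 543^2 = 294849 ≡ 1494 (mod 2173)
2^512 ≡ 1494^2 = 2232036 ≡ 365 (mod 2173)
2^1024 ≡ 365^2 = 133225 ≡ 672 (mod 2173)
2^2048 ≡ 672^2 = 451584 ≡ 1773 (mod 2173)
2172 = 2048 + 64 + 32 + 16 + 8 + 4 in binary powers of 2.
So 2^2172 ≡ 1773 · 1287 · 201 · 346 · 256 · 16 ≡ 1636 (mod 2173).
Since 1636 ≠ 1, base 2 is a Fermat witness: 2173 is composite.

1636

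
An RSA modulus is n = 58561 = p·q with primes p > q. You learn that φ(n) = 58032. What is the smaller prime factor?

157

φ(n) = (p−1)(q−1) = n − (p+q) + 1, so p + q = 58561 − 58032 + 1 = 530.
p and q are the roots of t² − 530t + 58561 = 0.
Discriminant: 530² − 4·58561 = 280900 − 234244 = 46656; √46656 = 216.
q = (530 − 216)/2 = 157, p = (530 + 216)/2 = 373.
Check: 157 · 373 = 58561.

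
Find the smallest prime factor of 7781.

7781 is odd.
Digit sum 23, not divisible by 3.
Ends in 1: not divisible by 5.
7: 7781 = 7·1111 + 4
11: 7781 = 11·707 + 4
13: 7781 = 13·598 + 7
17: 7781 = 17·457 + 12
19: 7781 = 19·409 + 10
23: 7781 = 23·338 + 7
29: 7781 = 29·268 + 9
31: 7781 = 31·251

31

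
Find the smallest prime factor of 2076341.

2076341 is odd.
Digit sum 23, not divisible by 3.
Ends in 1: not divisible by 5.
7: 2076341 = 7·296620 + 1
11: 2076341 = 11·188758 + 3
13: 2076341 = 13·159718 + 7
17: 2076341 = 17·122137 + 12
19: 2076341 = 19·109281 + 2
23: 2076341 = 23·90275 + 16
29: 2076341 = 29·71597 + 28
31: 2076341 = 31·66978 + 23
37: 2076341 = 37·56117 + 12
41: 2076341 = 41·50642 + 19
43: 2076341 = 43·48287

43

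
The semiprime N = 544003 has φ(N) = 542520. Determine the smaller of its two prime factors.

φ(n) = (p−1)(q−1) = n − (p+q) + 1, so p + q = 544003 − 542520 + 1 = 1484.
p and q are the roots of t² − 1484t + 544003 = 0.
Discriminant: 1484² − 4·544003 = 2202256 − 2176012 = 26244; √26244 = 162.
q = (1484 − 162)/2 = 661, p = (1484 + 162)/2 = 823.
Check: 661 · 823 = 544003.

661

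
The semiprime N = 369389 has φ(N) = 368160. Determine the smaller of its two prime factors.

φ(n) = (p−1)(q−1) = n − (p+q) + 1, so p + q = 369389 − 368160 + 1 = 1230.
p and q are the roots of t² − 1230t + 369389 = 0.
Discriminant: 1230² − 4·369389 = 1512900 − 1477556 = 35344; √35344 = 188.
q = (1230 − 188)/2 = 521, p = (1230 + 188)/2 = 709.
Check: 521 · 709 = 369389.

521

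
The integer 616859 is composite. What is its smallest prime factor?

29

616859 is odd.
Digit sum 35, not divisible by 3.
Ends in 9: not divisible by 5.
7: 616859 = 7·88122 + 5
11: 616859 = 11·56078 + 1
13: 616859 = 13·47450 + 9
17: 616859 = 17·36285 + 14
19: 616859 = 19·32466 + 5
23: 616859 = 23·26819 + 22
29: 616859 = 29·21271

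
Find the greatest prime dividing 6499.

97

6499 = 67 · 97
97 is prime.
So 6499 = 67 · 97; the largest prime factor is 97.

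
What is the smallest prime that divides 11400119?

97

11400119 is odd.
Digit sum 17, not divisible by 3.
Ends in 9: not divisible by 5.
7: 11400119 = 7·1628588 + 3
11: 11400119 = 11·1036374 + 5
13: 11400119 = 13·876932 + 3
17: 11400119 = 17·670595 + 4
19: 11400119 = 19·600006 + 5
23: 11400119 = 23·495657 + 8
29: 11400119 = 29·393107 + 16
31: 11400119 = 31·367745 + 24
37: 11400119 = 37·308111 + 12
41: 11400119 = 41·278051 + 28
43: 11400119 = 43·265119 + 2
47: 11400119 = 47·242555 + 34
53: 11400119 = 53·215096 + 31
59: 11400119 = 59·193222 + 21
61: 11400119 = 61·186887 + 12
67: 11400119 = 67·170151 + 2
71: 11400119 = 71·160565 + 4
73: 11400119 = 73·156166 + 1
79: 11400119 = 79·144305 + 24
83: 11400119 = 83·137350 + 69
89: 11400119 = 89·128091 + 20
97: 11400119 = 97·117527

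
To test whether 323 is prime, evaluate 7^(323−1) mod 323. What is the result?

83

7^1 ≡ 7 (mod 323)
7^2 ≡ 7^2 = 49 ≡ 49 (mod 323)
7^4 ≡ 49^2 = 2401 ≡ 140 (mod 323)
7^8 ≡ 140^2 = 19600 ≡ 220 (mod 323)
7^16 ≡ 220^2 = 48400 ≡ 273 (mod 323)
7^32 ≡ 273^2 = 74529 ≡ 239 (mod 323)
7^64 ≡ 239^2 = 57121 ≡ 273 (mod 323)
7^128 ≡ 273^2 = 74529 ≡ 239 (mod 323)
7^256 ≡ 239^2 = 57121 ≡ 273 (mod 323)
322 = 256 + 64 + 2 in binary powers of 2.
So 7^322 ≡ 273 · 273 · 49 ≡ 83 (mod 323).
Since 83 ≠ 1, base 7 is a Fermat witness: 323 is composite.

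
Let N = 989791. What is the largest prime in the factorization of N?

989791 = 11 · 89981
89981 = 17 · 5293
5293 = 67 · 79
79 is prime.
So 989791 = 11 · 17 · 67 · 79; the largest prime factor is 79.

79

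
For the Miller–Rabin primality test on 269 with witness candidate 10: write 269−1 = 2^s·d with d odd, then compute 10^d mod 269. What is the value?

269 − 1 = 268 = 2^2 · 67, so d = 67.
10^1 ≡ 10 (mod 269)
10^2 ≡ 10^2 = 100 ≡ 100 (mod 269)
10^4 ≡ 100^2 = 10000 ≡ 47 (mod 269)
10^8 ≡ 47^2 = 2209 ≡ 57 (mod 269)
10^16 ≡ 57^2 = 3249 ≡ 21 (mod 269)
10^32 ≡ 21^2 = 441 ≡ 172 (mod 269)
10^64 ≡ 172^2 = 29584 ≡ 263 (mod 269)
67 = 64 + 2 + 1 in binary powers of 2.
So 10^67 ≡ 263 · 100 · 10 ≡ 187 (mod 269).
Squaring chain: 187 → 268; reaches −1, so base 10 does not prove 269 composite.

187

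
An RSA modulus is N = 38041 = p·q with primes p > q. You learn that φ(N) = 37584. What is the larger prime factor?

φ(n) = (p−1)(q−1) = n − (p+q) + 1, so p + q = 38041 − 37584 + 1 = 458.
p and q are the roots of t² − 458t + 38041 = 0.
Discriminant: 458² − 4·38041 = 209764 − 152164 = 57600; √57600 = 240.
q = (458 − 240)/2 = 109, p = (458 + 240)/2 = 349.
Check: 109 · 349 = 38041.

349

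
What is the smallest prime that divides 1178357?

29

1178357 is odd.
Digit sum 32, not divisible by 3.
Ends in 7: not divisible by 5.
7: 1178357 = 7·168336 + 5
11: 1178357 = 11·107123 + 4
13: 1178357 = 13·90642 + 11
17: 1178357 = 17·69315 + 2
19: 1178357 = 19·62018 + 15
23: 1178357 = 23·51232 + 21
29: 1178357 = 29·40633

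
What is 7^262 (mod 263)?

7^1 ≡ 7 (mod 263)
7^2 ≡ 7^2 = 49 ≡ 49 (mod 263)
7^4 ≡ 49^2 = 2401 ≡ 34 (mod 263)
7^8 ≡ 34^2 = 1156 ≡ 104 (mod 263)
7^16 ≡ 104^2 = 10816 ≡ 33 (mod 263)
7^32 ≡ 33^2 = 1089 ≡ 37 (mod 263)
7^64 ≡ 37^2 = 1369 ≡ 54 (mod 263)
7^128 ≡ 54^2 = 2916 ≡ 23 (mod 263)
7^256 ≡ 23^2 = 529 ≡ 3 (mod 263)
262 = 256 + 4 + 2 in binary powers of 2.
So 7^262 ≡ 3 · 34 · 49 ≡ 1 (mod 263).
Since the result is 1, base 7 gives no evidence that 263 is composite.

1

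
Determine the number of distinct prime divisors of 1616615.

6

1616615 = 5 · 323323
323323 = 7 · 46189
46189 = 11 · 4199
4199 = 13 · 323
323 = 17 · 19
1616615 = 5 · 7 · 11 · 13 · 17 · 19, which has 6 distinct prime factors.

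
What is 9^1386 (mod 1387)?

1

9^1 ≡ 9 (mod 1387)
9^2 ≡ 9^2 = 81 ≡ 81 (mod 1387)
9^4 ≡ 81^2 = 6561 ≡ 1013 (mod 1387)
9^8 ≡ 1013^2 = 1026169 ≡ 1176 (mod 1387)
9^16 ≡ 1176^2 = 1382976 ≡ 137 (mod 1387)
9^32 ≡ 137^2 = 18769 ≡ 738 (mod 1387)
9^64 ≡ 738^2 = 544644 ≡ 940 (mod 1387)
9^128 ≡ 940^2 = 883600 ≡ 81 (mod 1387)
9^256 ≡ 81^2 = 6561 ≡ 1013 (mod 1387)
9^512 ≡ 1013^2 = 1026169 ≡ 1176 (mod 1387)
9^1024 ≡ 1176^2 = 1382976 ≡ 137 (mod 1387)
1386 = 1024 + 256 + 64 + 32 + 8 + 2 in binary powers of 2.
So 9^1386 ≡ 137 · 1013 · 940 · 738 · 1176 · 81 ≡ 1 (mod 1387).
Since the result is 1, base 9 gives no evidence that 1387 is composite.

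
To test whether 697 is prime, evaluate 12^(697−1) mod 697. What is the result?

12^1 ≡ 12 (mod 697)
12^2 ≡ 12^2 = 144 ≡ 144 (mod 697)
12^4 ≡ 144^2 = 20736 ≡ 523 (mod 697)
12^8 ≡ 523^2 = 273529 ≡ 305 (mod 697)
12^16 ≡ 305^2 = 93025 ≡ 324 (mod 697)
12^32 ≡ 324^2 = 104976 ≡ 426 (mod 697)
12^64 ≡ 426^2 = 181476 ≡ 256 (mod 697)
12^128 ≡ 256^2 = 65536 ≡ 18 (mod 697)
12^256 ≡ 18^2 = 324 ≡ 324 (mod 697)
12^512 ≡ 324^2 = 104976 ≡ 426 (mod 697)
696 = 512 + 128 + 32 + 16 + 8 in binary powers of 2.
So 12^696 ≡ 426 · 18 · 426 · 324 · 305 ≡ 611 (mod 697).
Since 611 ≠ 1, base 12 is a Fermat witness: 697 is composite.

611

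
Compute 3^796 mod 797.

1

3^1 ≡ 3 (mod 797)
3^2 ≡ 3^2 = 9 ≡ 9 (mod 797)
3^4 ≡ 9^2 = 81 ≡ 81 (mod 797)
3^8 ≡ 81^2 = 6561 ≡ 185 (mod 797)
3^16 ≡ 185^2 = 34225 ≡ 751 (mod 797)
3^32 ≡ 751^2 = 564001 ≡ 522 (mod 797)
3^64 ≡ 522^2 = 272484 ≡ 707 (mod 797)
3^128 ≡ 707^2 = 499849 ≡ 130 (mod 797)
3^256 ≡ 130^2 = 16900 ≡ 163 (mod 797)
3^512 ≡ 163^2 = 26569 ≡ 268 (mod 797)
796 = 512 + 256 + 16 + 8 + 4 in binary powers of 2.
So 3^796 ≡ 268 · 163 · 751 · 185 · 81 ≡ 1 (mod 797).
Since the result is 1, base 3 gives no evidence that 797 is composite.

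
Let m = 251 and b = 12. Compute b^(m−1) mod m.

1

12^1 ≡ 12 (mod 251)
12^2 ≡ 12^2 = 144 ≡ 144 (mod 251)
12^4 ≡ 144^2 = 20736 ≡ 154 (mod 251)
12^8 ≡ 154^2 = 23716 ≡ 122 (mod 251)
12^16 ≡ 122^2 = 14884 ≡ 75 (mod 251)
12^32 ≡ 75^2 = 5625 ≡ 103 (mod 251)
12^64 ≡ 103^2 = 10609 ≡ 67 (mod 251)
12^128 ≡ 67^2 = 4489 ≡ 222 (mod 251)
250 = 128 + 64 + 32 + 16 + 8 + 2 in binary powers of 2.
So 12^250 ≡ 222 · 67 · 103 · 75 · 122 · 144 ≡ 1 (mod 251).
Since the result is 1, base 12 gives no evidence that 251 is composite.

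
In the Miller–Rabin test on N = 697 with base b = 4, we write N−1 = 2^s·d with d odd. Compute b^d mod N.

353

697 − 1 = 696 = 2^3 · 87, so d = 87.
4^1 ≡ 4 (mod 697)
4^2 ≡ 4^2 = 16 ≡ 16 (mod 697)
4^4 ≡ 16^2 = 256 ≡ 256 (mod 697)
4^8 ≡ 256^2 = 65536 ≡ 18 (mod 697)
4^16 ≡ 18^2 = 324 ≡ 324 (mod 697)
4^32 ≡ 324^2 = 104976 ≡ 426 (mod 697)
4^64 ≡ 426^2 = 181476 ≡ 256 (mod 697)
87 = 64 + 16 + 4 + 2 + 1 in binary powers of 2.
So 4^87 ≡ 256 · 324 · 256 · 16 · 4 ≡ 353 (mod 697).
Squaring chain: 353 → 543 → 18; never reaches −1, so base 4 is a Miller–Rabin witness that 697 is composite.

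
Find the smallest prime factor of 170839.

29

170839 is odd.
Digit sum 28, not divisible by 3.
Ends in 9: not divisible by 5.
7: 170839 = 7·24405 + 4
11: 170839 = 11·15530 + 9
13: 170839 = 13·13141 + 6
17: 170839 = 17·10049 + 6
19: 170839 = 19·8991 + 10
23: 170839 = 23·7427 + 18
29: 170839 = 29·5891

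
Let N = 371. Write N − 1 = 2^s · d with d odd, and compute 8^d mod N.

71

371 − 1 = 370 = 2^1 · 185, so d = 185.
8^1 ≡ 8 (mod 371)
8^2 ≡ 8^2 = 64 ≡ 64 (mod 371)
8^4 ≡ 64^2 = 4096 ≡ 15 (mod 371)
8^8 ≡ 15^2 = 225 ≡ 225 (mod 371)
8^16 ≡ 225^2 = 50625 ≡ 169 (mod 371)
8^32 ≡ 169^2 = 28561 ≡ 365 (mod 371)
8^64 ≡ 365^2 = 133225 ≡ 36 (mod 371)
8^128 ≡ 36^2 = 1296 ≡ 183 (mod 371)
185 = 128 + 32 + 16 + 8 + 1 in binary powers of 2.
So 8^185 ≡ 183 · 365 · 169 · 225 · 8 ≡ 71 (mod 371).
Squaring chain: 71; never reaches −1, so base 8 is a Miller–Rabin witness that 371 is composite.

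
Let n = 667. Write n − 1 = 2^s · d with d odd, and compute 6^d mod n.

667 − 1 = 666 = 2^1 · 333, so d = 333.
6^1 ≡ 6 (mod 667)
6^2 ≡ 6^2 = 36 ≡ 36 (mod 667)
6^4 ≡ 36^2 = 1296 ≡ 629 (mod 667)
6^8 ≡ 629^2 = 395641 ≡ 110 (mod 667)
6^16 ≡ 110^2 = 12100 ≡ 94 (mod 667)
6^32 ≡ 94^2 = 8836 ≡ 165 (mod 667)
6^64 ≡ 165^2 = 27225 ≡ 545 (mod 667)
6^128 ≡ 545^2 = 297025 ≡ 210 (mod 667)
6^256 ≡ 210^2 = 44100 ≡ 78 (mod 667)
333 = 256 + 64 + 8 + 4 + 1 in binary powers of 2.
So 6^333 ≡ 78 · 545 · 110 · 629 · 6 ≡ 9 (mod 667).
Squaring chain: 9; never reaches −1, so base 6 is a Miller–Rabin witness that 667 is composite.

9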